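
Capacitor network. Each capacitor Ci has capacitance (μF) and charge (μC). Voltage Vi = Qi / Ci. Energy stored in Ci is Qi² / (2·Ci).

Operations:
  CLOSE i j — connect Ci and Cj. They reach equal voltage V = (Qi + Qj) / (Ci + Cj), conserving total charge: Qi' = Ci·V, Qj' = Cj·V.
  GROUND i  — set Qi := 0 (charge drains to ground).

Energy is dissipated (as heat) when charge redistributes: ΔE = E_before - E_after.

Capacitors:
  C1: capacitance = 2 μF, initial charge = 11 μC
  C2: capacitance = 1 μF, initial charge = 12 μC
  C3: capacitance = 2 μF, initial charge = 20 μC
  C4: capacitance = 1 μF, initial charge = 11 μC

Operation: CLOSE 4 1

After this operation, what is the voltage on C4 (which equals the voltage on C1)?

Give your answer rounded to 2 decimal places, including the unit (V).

Initial: C1(2μF, Q=11μC, V=5.50V), C2(1μF, Q=12μC, V=12.00V), C3(2μF, Q=20μC, V=10.00V), C4(1μF, Q=11μC, V=11.00V)
Op 1: CLOSE 4-1: Q_total=22.00, C_total=3.00, V=7.33; Q4=7.33, Q1=14.67; dissipated=10.083

Answer: 7.33 V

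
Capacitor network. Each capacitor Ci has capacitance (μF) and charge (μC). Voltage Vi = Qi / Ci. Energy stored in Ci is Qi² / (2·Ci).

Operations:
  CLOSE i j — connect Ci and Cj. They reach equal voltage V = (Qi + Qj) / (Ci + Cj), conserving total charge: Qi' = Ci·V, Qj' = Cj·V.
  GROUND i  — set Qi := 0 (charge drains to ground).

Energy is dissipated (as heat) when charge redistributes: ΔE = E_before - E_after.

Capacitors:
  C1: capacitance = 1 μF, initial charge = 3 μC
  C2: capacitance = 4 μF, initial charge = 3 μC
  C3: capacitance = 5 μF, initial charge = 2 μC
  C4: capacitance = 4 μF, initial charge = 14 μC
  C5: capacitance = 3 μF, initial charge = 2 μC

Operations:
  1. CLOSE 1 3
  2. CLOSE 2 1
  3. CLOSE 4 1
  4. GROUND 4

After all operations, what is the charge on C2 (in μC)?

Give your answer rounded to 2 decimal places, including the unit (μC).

Initial: C1(1μF, Q=3μC, V=3.00V), C2(4μF, Q=3μC, V=0.75V), C3(5μF, Q=2μC, V=0.40V), C4(4μF, Q=14μC, V=3.50V), C5(3μF, Q=2μC, V=0.67V)
Op 1: CLOSE 1-3: Q_total=5.00, C_total=6.00, V=0.83; Q1=0.83, Q3=4.17; dissipated=2.817
Op 2: CLOSE 2-1: Q_total=3.83, C_total=5.00, V=0.77; Q2=3.07, Q1=0.77; dissipated=0.003
Op 3: CLOSE 4-1: Q_total=14.77, C_total=5.00, V=2.95; Q4=11.81, Q1=2.95; dissipated=2.988
Op 4: GROUND 4: Q4=0; energy lost=17.444
Final charges: Q1=2.95, Q2=3.07, Q3=4.17, Q4=0.00, Q5=2.00

Answer: 3.07 μC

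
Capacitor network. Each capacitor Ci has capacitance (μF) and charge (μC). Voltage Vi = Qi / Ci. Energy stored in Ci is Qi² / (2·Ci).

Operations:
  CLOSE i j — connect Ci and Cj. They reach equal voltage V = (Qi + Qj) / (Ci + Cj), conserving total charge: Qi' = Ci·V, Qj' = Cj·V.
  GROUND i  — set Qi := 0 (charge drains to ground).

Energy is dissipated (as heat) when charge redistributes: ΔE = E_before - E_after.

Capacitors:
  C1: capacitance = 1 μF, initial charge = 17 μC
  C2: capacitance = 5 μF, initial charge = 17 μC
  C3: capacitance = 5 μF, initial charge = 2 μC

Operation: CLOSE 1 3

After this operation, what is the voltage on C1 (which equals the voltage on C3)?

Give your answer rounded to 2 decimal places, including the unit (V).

Answer: 3.17 V

Derivation:
Initial: C1(1μF, Q=17μC, V=17.00V), C2(5μF, Q=17μC, V=3.40V), C3(5μF, Q=2μC, V=0.40V)
Op 1: CLOSE 1-3: Q_total=19.00, C_total=6.00, V=3.17; Q1=3.17, Q3=15.83; dissipated=114.817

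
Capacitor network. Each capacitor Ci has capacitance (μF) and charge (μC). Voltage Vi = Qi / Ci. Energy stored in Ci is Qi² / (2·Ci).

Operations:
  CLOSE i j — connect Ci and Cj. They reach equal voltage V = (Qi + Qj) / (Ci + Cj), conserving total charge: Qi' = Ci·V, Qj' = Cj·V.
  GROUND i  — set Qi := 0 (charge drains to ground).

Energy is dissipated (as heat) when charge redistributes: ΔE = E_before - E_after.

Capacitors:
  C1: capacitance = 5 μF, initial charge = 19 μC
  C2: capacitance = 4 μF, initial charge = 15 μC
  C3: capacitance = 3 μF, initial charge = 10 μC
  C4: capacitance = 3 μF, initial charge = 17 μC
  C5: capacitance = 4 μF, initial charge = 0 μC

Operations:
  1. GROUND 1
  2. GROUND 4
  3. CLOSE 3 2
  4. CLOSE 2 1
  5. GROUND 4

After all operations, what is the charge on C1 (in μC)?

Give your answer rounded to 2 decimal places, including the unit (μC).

Answer: 7.94 μC

Derivation:
Initial: C1(5μF, Q=19μC, V=3.80V), C2(4μF, Q=15μC, V=3.75V), C3(3μF, Q=10μC, V=3.33V), C4(3μF, Q=17μC, V=5.67V), C5(4μF, Q=0μC, V=0.00V)
Op 1: GROUND 1: Q1=0; energy lost=36.100
Op 2: GROUND 4: Q4=0; energy lost=48.167
Op 3: CLOSE 3-2: Q_total=25.00, C_total=7.00, V=3.57; Q3=10.71, Q2=14.29; dissipated=0.149
Op 4: CLOSE 2-1: Q_total=14.29, C_total=9.00, V=1.59; Q2=6.35, Q1=7.94; dissipated=14.172
Op 5: GROUND 4: Q4=0; energy lost=0.000
Final charges: Q1=7.94, Q2=6.35, Q3=10.71, Q4=0.00, Q5=0.00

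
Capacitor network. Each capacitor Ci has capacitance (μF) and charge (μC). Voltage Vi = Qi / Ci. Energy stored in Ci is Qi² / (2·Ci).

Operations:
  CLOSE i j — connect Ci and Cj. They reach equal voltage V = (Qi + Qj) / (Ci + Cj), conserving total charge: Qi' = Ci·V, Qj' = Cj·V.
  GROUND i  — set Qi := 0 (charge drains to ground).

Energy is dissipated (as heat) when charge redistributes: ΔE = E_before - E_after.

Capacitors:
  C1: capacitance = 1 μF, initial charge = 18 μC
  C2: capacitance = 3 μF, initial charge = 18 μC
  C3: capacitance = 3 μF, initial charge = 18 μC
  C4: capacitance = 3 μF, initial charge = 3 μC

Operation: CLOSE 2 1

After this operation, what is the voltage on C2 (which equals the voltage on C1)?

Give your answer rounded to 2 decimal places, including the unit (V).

Initial: C1(1μF, Q=18μC, V=18.00V), C2(3μF, Q=18μC, V=6.00V), C3(3μF, Q=18μC, V=6.00V), C4(3μF, Q=3μC, V=1.00V)
Op 1: CLOSE 2-1: Q_total=36.00, C_total=4.00, V=9.00; Q2=27.00, Q1=9.00; dissipated=54.000

Answer: 9.00 V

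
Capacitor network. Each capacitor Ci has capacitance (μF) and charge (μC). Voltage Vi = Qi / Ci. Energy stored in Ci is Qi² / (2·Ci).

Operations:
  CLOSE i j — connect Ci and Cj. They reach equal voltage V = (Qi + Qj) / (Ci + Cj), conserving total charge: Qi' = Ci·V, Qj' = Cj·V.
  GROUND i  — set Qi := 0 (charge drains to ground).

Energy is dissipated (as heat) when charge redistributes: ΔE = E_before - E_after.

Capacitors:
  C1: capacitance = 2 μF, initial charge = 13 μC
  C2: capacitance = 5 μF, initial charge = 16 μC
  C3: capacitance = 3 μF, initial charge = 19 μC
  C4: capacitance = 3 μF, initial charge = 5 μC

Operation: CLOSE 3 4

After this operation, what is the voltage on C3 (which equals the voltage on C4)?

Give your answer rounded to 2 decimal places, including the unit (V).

Initial: C1(2μF, Q=13μC, V=6.50V), C2(5μF, Q=16μC, V=3.20V), C3(3μF, Q=19μC, V=6.33V), C4(3μF, Q=5μC, V=1.67V)
Op 1: CLOSE 3-4: Q_total=24.00, C_total=6.00, V=4.00; Q3=12.00, Q4=12.00; dissipated=16.333

Answer: 4.00 V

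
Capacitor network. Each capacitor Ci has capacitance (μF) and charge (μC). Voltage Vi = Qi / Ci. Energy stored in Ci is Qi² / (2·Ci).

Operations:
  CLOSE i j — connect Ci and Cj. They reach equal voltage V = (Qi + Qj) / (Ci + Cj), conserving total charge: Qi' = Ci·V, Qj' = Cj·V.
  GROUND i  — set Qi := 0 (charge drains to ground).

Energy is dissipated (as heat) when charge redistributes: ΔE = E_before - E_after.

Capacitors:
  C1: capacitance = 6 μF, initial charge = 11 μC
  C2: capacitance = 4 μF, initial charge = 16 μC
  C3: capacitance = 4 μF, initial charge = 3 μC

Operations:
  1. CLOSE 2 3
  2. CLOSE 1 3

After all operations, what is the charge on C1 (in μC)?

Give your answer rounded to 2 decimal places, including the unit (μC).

Initial: C1(6μF, Q=11μC, V=1.83V), C2(4μF, Q=16μC, V=4.00V), C3(4μF, Q=3μC, V=0.75V)
Op 1: CLOSE 2-3: Q_total=19.00, C_total=8.00, V=2.38; Q2=9.50, Q3=9.50; dissipated=10.562
Op 2: CLOSE 1-3: Q_total=20.50, C_total=10.00, V=2.05; Q1=12.30, Q3=8.20; dissipated=0.352
Final charges: Q1=12.30, Q2=9.50, Q3=8.20

Answer: 12.30 μC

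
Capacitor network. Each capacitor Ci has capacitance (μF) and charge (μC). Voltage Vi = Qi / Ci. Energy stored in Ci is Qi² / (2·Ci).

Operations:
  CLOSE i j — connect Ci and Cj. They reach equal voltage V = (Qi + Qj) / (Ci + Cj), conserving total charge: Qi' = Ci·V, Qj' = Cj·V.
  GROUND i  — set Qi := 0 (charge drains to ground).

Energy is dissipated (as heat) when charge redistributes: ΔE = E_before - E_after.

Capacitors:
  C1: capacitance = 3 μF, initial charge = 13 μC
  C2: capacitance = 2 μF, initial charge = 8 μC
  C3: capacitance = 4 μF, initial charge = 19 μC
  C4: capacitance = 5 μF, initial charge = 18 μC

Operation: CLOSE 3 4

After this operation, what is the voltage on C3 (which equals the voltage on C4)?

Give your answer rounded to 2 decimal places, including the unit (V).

Answer: 4.11 V

Derivation:
Initial: C1(3μF, Q=13μC, V=4.33V), C2(2μF, Q=8μC, V=4.00V), C3(4μF, Q=19μC, V=4.75V), C4(5μF, Q=18μC, V=3.60V)
Op 1: CLOSE 3-4: Q_total=37.00, C_total=9.00, V=4.11; Q3=16.44, Q4=20.56; dissipated=1.469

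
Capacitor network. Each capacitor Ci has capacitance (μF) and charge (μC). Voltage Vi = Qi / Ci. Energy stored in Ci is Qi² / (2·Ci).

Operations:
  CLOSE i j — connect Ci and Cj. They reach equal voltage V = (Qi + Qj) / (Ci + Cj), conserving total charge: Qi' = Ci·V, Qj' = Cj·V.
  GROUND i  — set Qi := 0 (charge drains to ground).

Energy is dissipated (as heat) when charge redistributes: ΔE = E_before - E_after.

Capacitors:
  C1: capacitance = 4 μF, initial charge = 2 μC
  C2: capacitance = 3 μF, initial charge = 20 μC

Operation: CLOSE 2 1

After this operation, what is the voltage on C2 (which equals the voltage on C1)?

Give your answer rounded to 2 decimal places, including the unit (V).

Answer: 3.14 V

Derivation:
Initial: C1(4μF, Q=2μC, V=0.50V), C2(3μF, Q=20μC, V=6.67V)
Op 1: CLOSE 2-1: Q_total=22.00, C_total=7.00, V=3.14; Q2=9.43, Q1=12.57; dissipated=32.595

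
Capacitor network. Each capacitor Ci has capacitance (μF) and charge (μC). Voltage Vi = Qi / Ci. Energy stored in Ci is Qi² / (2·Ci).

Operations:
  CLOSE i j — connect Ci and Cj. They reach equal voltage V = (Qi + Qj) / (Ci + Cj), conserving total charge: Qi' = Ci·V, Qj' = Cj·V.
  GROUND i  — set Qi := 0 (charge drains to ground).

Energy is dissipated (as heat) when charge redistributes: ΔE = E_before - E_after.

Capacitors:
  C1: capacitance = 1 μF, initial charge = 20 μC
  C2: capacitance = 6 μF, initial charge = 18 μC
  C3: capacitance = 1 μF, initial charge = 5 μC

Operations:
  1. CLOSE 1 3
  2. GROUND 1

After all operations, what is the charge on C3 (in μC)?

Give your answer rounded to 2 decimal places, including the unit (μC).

Answer: 12.50 μC

Derivation:
Initial: C1(1μF, Q=20μC, V=20.00V), C2(6μF, Q=18μC, V=3.00V), C3(1μF, Q=5μC, V=5.00V)
Op 1: CLOSE 1-3: Q_total=25.00, C_total=2.00, V=12.50; Q1=12.50, Q3=12.50; dissipated=56.250
Op 2: GROUND 1: Q1=0; energy lost=78.125
Final charges: Q1=0.00, Q2=18.00, Q3=12.50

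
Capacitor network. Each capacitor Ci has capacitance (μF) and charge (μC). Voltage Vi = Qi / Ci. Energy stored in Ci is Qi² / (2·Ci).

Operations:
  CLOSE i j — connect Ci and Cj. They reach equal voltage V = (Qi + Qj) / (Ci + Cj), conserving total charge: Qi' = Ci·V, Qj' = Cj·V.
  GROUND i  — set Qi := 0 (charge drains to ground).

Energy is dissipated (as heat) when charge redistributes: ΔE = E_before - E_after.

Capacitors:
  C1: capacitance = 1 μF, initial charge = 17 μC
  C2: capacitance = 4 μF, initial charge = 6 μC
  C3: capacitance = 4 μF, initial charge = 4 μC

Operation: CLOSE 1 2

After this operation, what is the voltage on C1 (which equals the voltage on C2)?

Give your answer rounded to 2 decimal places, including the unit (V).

Initial: C1(1μF, Q=17μC, V=17.00V), C2(4μF, Q=6μC, V=1.50V), C3(4μF, Q=4μC, V=1.00V)
Op 1: CLOSE 1-2: Q_total=23.00, C_total=5.00, V=4.60; Q1=4.60, Q2=18.40; dissipated=96.100

Answer: 4.60 V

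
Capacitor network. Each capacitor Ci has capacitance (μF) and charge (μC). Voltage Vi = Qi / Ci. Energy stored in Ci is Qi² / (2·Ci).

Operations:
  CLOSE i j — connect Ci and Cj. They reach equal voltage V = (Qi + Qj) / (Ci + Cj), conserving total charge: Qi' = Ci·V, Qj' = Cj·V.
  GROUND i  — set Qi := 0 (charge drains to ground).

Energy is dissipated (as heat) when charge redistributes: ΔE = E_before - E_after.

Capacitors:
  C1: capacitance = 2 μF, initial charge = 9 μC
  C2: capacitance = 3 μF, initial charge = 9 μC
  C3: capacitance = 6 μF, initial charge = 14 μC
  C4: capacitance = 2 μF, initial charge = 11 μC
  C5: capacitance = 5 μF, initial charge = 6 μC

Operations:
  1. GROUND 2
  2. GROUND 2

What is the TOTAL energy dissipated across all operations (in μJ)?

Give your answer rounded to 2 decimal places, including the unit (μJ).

Answer: 13.50 μJ

Derivation:
Initial: C1(2μF, Q=9μC, V=4.50V), C2(3μF, Q=9μC, V=3.00V), C3(6μF, Q=14μC, V=2.33V), C4(2μF, Q=11μC, V=5.50V), C5(5μF, Q=6μC, V=1.20V)
Op 1: GROUND 2: Q2=0; energy lost=13.500
Op 2: GROUND 2: Q2=0; energy lost=0.000
Total dissipated: 13.500 μJ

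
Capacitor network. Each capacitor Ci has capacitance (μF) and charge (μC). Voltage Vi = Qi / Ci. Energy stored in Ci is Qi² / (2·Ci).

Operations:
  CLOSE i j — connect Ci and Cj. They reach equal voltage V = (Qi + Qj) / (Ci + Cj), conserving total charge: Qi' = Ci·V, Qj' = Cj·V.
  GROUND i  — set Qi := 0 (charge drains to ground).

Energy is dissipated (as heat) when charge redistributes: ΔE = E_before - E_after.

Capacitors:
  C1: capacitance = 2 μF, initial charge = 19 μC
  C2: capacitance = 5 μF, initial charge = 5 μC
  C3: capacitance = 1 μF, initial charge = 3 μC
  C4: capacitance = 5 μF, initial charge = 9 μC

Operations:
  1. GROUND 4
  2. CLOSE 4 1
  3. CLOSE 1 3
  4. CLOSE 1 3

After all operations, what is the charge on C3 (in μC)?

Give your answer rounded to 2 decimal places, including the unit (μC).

Initial: C1(2μF, Q=19μC, V=9.50V), C2(5μF, Q=5μC, V=1.00V), C3(1μF, Q=3μC, V=3.00V), C4(5μF, Q=9μC, V=1.80V)
Op 1: GROUND 4: Q4=0; energy lost=8.100
Op 2: CLOSE 4-1: Q_total=19.00, C_total=7.00, V=2.71; Q4=13.57, Q1=5.43; dissipated=64.464
Op 3: CLOSE 1-3: Q_total=8.43, C_total=3.00, V=2.81; Q1=5.62, Q3=2.81; dissipated=0.027
Op 4: CLOSE 1-3: Q_total=8.43, C_total=3.00, V=2.81; Q1=5.62, Q3=2.81; dissipated=0.000
Final charges: Q1=5.62, Q2=5.00, Q3=2.81, Q4=13.57

Answer: 2.81 μC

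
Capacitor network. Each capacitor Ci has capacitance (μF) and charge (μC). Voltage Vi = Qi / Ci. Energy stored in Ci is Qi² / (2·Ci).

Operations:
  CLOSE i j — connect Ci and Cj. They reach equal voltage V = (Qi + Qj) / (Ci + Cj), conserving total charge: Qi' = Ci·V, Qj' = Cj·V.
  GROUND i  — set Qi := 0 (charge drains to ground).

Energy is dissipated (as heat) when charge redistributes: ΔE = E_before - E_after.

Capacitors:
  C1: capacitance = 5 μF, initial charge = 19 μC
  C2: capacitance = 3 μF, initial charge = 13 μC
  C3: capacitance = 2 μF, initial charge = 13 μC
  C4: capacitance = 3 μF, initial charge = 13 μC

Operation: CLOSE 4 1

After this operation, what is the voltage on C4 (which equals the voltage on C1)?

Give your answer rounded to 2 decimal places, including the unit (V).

Answer: 4.00 V

Derivation:
Initial: C1(5μF, Q=19μC, V=3.80V), C2(3μF, Q=13μC, V=4.33V), C3(2μF, Q=13μC, V=6.50V), C4(3μF, Q=13μC, V=4.33V)
Op 1: CLOSE 4-1: Q_total=32.00, C_total=8.00, V=4.00; Q4=12.00, Q1=20.00; dissipated=0.267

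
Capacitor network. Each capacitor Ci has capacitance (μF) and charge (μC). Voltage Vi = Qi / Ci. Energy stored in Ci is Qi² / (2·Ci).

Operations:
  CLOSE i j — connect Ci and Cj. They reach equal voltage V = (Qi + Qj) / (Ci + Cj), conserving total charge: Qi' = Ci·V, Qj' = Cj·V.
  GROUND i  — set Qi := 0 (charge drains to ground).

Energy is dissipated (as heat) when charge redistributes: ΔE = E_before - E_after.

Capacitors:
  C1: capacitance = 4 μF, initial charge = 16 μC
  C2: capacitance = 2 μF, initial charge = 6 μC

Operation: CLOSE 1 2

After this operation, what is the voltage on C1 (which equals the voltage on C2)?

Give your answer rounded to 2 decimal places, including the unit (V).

Initial: C1(4μF, Q=16μC, V=4.00V), C2(2μF, Q=6μC, V=3.00V)
Op 1: CLOSE 1-2: Q_total=22.00, C_total=6.00, V=3.67; Q1=14.67, Q2=7.33; dissipated=0.667

Answer: 3.67 V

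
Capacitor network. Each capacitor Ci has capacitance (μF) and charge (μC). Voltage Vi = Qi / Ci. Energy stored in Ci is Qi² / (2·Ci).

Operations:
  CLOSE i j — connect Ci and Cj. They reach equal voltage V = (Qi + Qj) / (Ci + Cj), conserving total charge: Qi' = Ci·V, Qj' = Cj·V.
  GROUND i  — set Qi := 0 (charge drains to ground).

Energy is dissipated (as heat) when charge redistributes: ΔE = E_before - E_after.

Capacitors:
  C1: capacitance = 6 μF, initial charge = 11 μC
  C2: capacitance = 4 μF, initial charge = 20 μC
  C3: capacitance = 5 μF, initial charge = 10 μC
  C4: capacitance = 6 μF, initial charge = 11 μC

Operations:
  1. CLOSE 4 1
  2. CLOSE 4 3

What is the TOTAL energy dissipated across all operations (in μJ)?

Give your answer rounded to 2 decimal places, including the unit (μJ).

Answer: 0.04 μJ

Derivation:
Initial: C1(6μF, Q=11μC, V=1.83V), C2(4μF, Q=20μC, V=5.00V), C3(5μF, Q=10μC, V=2.00V), C4(6μF, Q=11μC, V=1.83V)
Op 1: CLOSE 4-1: Q_total=22.00, C_total=12.00, V=1.83; Q4=11.00, Q1=11.00; dissipated=0.000
Op 2: CLOSE 4-3: Q_total=21.00, C_total=11.00, V=1.91; Q4=11.45, Q3=9.55; dissipated=0.038
Total dissipated: 0.038 μJ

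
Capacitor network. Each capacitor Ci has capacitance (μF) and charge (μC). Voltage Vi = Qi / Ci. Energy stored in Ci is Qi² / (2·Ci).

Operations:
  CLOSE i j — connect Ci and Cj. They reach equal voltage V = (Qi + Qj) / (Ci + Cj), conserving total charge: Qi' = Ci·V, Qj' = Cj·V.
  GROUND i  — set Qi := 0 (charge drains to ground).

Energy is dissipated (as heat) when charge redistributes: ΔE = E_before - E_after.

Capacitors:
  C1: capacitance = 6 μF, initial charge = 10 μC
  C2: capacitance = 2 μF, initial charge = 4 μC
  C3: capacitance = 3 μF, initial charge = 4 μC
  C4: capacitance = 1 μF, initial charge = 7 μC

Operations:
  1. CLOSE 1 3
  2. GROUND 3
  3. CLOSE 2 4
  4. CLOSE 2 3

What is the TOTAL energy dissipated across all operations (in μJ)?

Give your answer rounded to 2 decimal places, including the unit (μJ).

Answer: 20.14 μJ

Derivation:
Initial: C1(6μF, Q=10μC, V=1.67V), C2(2μF, Q=4μC, V=2.00V), C3(3μF, Q=4μC, V=1.33V), C4(1μF, Q=7μC, V=7.00V)
Op 1: CLOSE 1-3: Q_total=14.00, C_total=9.00, V=1.56; Q1=9.33, Q3=4.67; dissipated=0.111
Op 2: GROUND 3: Q3=0; energy lost=3.630
Op 3: CLOSE 2-4: Q_total=11.00, C_total=3.00, V=3.67; Q2=7.33, Q4=3.67; dissipated=8.333
Op 4: CLOSE 2-3: Q_total=7.33, C_total=5.00, V=1.47; Q2=2.93, Q3=4.40; dissipated=8.067
Total dissipated: 20.141 μJ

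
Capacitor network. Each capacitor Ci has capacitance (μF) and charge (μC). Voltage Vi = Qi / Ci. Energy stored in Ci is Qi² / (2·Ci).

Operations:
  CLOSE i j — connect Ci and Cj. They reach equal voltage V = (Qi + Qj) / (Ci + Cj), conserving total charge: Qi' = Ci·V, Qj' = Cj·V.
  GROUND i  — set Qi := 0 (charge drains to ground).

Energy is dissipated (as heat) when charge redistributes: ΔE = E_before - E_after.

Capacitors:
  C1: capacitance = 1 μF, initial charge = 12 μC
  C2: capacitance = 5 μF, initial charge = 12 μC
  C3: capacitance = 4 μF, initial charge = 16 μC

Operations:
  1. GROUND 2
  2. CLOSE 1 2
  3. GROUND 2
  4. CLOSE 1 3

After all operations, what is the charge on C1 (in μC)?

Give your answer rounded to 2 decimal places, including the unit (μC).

Initial: C1(1μF, Q=12μC, V=12.00V), C2(5μF, Q=12μC, V=2.40V), C3(4μF, Q=16μC, V=4.00V)
Op 1: GROUND 2: Q2=0; energy lost=14.400
Op 2: CLOSE 1-2: Q_total=12.00, C_total=6.00, V=2.00; Q1=2.00, Q2=10.00; dissipated=60.000
Op 3: GROUND 2: Q2=0; energy lost=10.000
Op 4: CLOSE 1-3: Q_total=18.00, C_total=5.00, V=3.60; Q1=3.60, Q3=14.40; dissipated=1.600
Final charges: Q1=3.60, Q2=0.00, Q3=14.40

Answer: 3.60 μC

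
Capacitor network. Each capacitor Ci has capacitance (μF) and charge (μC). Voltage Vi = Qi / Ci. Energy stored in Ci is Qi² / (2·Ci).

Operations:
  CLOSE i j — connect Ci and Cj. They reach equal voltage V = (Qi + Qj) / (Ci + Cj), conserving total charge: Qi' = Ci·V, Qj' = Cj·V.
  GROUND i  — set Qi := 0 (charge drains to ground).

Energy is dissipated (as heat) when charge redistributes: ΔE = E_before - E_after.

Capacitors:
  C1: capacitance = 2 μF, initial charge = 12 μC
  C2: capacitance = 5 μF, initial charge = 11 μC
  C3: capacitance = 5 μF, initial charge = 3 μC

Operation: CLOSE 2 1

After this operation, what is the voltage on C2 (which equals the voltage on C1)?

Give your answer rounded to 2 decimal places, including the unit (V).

Initial: C1(2μF, Q=12μC, V=6.00V), C2(5μF, Q=11μC, V=2.20V), C3(5μF, Q=3μC, V=0.60V)
Op 1: CLOSE 2-1: Q_total=23.00, C_total=7.00, V=3.29; Q2=16.43, Q1=6.57; dissipated=10.314

Answer: 3.29 V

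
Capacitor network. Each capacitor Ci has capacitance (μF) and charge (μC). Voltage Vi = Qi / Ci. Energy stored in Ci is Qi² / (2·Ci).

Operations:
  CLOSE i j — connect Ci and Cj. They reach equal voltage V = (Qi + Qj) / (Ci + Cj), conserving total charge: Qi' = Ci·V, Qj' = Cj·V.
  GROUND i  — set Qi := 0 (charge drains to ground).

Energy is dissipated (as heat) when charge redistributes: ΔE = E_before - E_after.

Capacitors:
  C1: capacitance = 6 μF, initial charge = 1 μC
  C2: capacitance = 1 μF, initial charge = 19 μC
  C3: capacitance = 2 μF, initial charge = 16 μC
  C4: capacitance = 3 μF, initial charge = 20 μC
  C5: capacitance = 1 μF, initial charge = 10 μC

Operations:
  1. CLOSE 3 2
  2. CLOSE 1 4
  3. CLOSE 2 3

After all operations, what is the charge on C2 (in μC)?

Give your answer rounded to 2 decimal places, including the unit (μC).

Initial: C1(6μF, Q=1μC, V=0.17V), C2(1μF, Q=19μC, V=19.00V), C3(2μF, Q=16μC, V=8.00V), C4(3μF, Q=20μC, V=6.67V), C5(1μF, Q=10μC, V=10.00V)
Op 1: CLOSE 3-2: Q_total=35.00, C_total=3.00, V=11.67; Q3=23.33, Q2=11.67; dissipated=40.333
Op 2: CLOSE 1-4: Q_total=21.00, C_total=9.00, V=2.33; Q1=14.00, Q4=7.00; dissipated=42.250
Op 3: CLOSE 2-3: Q_total=35.00, C_total=3.00, V=11.67; Q2=11.67, Q3=23.33; dissipated=0.000
Final charges: Q1=14.00, Q2=11.67, Q3=23.33, Q4=7.00, Q5=10.00

Answer: 11.67 μC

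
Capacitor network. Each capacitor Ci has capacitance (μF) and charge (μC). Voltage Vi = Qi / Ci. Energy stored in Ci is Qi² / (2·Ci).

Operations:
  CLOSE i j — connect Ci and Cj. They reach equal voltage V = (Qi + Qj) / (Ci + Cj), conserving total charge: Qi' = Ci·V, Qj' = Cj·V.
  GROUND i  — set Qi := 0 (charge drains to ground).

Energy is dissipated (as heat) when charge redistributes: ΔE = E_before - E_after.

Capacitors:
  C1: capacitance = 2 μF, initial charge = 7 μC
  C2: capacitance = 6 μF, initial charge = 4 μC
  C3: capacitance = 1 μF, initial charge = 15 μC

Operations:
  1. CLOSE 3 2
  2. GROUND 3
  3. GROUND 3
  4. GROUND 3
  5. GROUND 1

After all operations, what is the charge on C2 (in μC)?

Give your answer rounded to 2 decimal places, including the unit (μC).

Initial: C1(2μF, Q=7μC, V=3.50V), C2(6μF, Q=4μC, V=0.67V), C3(1μF, Q=15μC, V=15.00V)
Op 1: CLOSE 3-2: Q_total=19.00, C_total=7.00, V=2.71; Q3=2.71, Q2=16.29; dissipated=88.048
Op 2: GROUND 3: Q3=0; energy lost=3.684
Op 3: GROUND 3: Q3=0; energy lost=0.000
Op 4: GROUND 3: Q3=0; energy lost=0.000
Op 5: GROUND 1: Q1=0; energy lost=12.250
Final charges: Q1=0.00, Q2=16.29, Q3=0.00

Answer: 16.29 μC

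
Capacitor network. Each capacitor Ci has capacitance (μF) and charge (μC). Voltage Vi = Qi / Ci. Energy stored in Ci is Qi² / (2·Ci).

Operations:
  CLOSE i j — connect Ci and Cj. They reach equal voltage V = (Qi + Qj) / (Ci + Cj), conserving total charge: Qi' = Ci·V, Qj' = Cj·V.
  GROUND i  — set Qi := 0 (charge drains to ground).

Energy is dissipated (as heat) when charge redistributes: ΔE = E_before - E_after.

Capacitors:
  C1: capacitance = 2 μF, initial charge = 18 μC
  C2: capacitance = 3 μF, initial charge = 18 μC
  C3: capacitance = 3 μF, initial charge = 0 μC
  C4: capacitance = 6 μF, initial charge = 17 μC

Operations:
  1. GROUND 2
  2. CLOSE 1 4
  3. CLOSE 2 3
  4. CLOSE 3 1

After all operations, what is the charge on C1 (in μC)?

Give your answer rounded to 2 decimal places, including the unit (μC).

Answer: 3.50 μC

Derivation:
Initial: C1(2μF, Q=18μC, V=9.00V), C2(3μF, Q=18μC, V=6.00V), C3(3μF, Q=0μC, V=0.00V), C4(6μF, Q=17μC, V=2.83V)
Op 1: GROUND 2: Q2=0; energy lost=54.000
Op 2: CLOSE 1-4: Q_total=35.00, C_total=8.00, V=4.38; Q1=8.75, Q4=26.25; dissipated=28.521
Op 3: CLOSE 2-3: Q_total=0.00, C_total=6.00, V=0.00; Q2=0.00, Q3=0.00; dissipated=0.000
Op 4: CLOSE 3-1: Q_total=8.75, C_total=5.00, V=1.75; Q3=5.25, Q1=3.50; dissipated=11.484
Final charges: Q1=3.50, Q2=0.00, Q3=5.25, Q4=26.25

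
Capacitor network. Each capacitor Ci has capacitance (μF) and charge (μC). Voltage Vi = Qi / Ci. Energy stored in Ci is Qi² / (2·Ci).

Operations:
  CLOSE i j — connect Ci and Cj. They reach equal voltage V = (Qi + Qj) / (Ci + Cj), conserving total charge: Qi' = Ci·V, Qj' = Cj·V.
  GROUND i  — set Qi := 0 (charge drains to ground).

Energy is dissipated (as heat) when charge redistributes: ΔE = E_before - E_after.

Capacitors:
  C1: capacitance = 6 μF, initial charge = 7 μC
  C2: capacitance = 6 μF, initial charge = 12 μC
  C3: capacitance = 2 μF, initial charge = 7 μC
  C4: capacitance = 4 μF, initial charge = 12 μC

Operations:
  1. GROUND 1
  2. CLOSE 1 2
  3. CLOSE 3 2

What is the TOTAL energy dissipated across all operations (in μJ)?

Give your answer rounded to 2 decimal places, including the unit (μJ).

Answer: 14.77 μJ

Derivation:
Initial: C1(6μF, Q=7μC, V=1.17V), C2(6μF, Q=12μC, V=2.00V), C3(2μF, Q=7μC, V=3.50V), C4(4μF, Q=12μC, V=3.00V)
Op 1: GROUND 1: Q1=0; energy lost=4.083
Op 2: CLOSE 1-2: Q_total=12.00, C_total=12.00, V=1.00; Q1=6.00, Q2=6.00; dissipated=6.000
Op 3: CLOSE 3-2: Q_total=13.00, C_total=8.00, V=1.62; Q3=3.25, Q2=9.75; dissipated=4.688
Total dissipated: 14.771 μJ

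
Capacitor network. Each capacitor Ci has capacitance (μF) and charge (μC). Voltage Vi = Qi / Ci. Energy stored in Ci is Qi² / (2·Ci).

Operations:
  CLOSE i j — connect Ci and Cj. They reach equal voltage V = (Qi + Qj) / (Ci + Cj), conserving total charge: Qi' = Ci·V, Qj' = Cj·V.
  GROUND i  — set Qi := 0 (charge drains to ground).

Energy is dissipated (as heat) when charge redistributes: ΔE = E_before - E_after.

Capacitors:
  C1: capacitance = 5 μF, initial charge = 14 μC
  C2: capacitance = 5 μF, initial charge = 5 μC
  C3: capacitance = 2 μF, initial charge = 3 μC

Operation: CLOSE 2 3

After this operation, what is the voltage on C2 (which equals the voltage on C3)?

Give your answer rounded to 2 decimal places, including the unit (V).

Answer: 1.14 V

Derivation:
Initial: C1(5μF, Q=14μC, V=2.80V), C2(5μF, Q=5μC, V=1.00V), C3(2μF, Q=3μC, V=1.50V)
Op 1: CLOSE 2-3: Q_total=8.00, C_total=7.00, V=1.14; Q2=5.71, Q3=2.29; dissipated=0.179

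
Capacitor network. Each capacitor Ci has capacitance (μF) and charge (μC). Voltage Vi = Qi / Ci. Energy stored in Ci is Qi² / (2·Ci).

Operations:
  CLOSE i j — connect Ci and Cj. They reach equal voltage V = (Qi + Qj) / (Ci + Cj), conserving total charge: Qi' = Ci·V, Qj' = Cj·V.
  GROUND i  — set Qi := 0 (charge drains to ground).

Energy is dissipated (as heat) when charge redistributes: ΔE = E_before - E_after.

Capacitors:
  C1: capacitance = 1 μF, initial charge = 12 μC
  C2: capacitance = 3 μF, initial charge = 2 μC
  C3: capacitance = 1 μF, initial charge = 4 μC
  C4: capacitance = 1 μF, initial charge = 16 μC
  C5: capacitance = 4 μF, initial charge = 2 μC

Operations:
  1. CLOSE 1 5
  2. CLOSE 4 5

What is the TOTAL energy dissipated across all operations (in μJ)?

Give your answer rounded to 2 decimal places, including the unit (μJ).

Answer: 122.60 μJ

Derivation:
Initial: C1(1μF, Q=12μC, V=12.00V), C2(3μF, Q=2μC, V=0.67V), C3(1μF, Q=4μC, V=4.00V), C4(1μF, Q=16μC, V=16.00V), C5(4μF, Q=2μC, V=0.50V)
Op 1: CLOSE 1-5: Q_total=14.00, C_total=5.00, V=2.80; Q1=2.80, Q5=11.20; dissipated=52.900
Op 2: CLOSE 4-5: Q_total=27.20, C_total=5.00, V=5.44; Q4=5.44, Q5=21.76; dissipated=69.696
Total dissipated: 122.596 μJ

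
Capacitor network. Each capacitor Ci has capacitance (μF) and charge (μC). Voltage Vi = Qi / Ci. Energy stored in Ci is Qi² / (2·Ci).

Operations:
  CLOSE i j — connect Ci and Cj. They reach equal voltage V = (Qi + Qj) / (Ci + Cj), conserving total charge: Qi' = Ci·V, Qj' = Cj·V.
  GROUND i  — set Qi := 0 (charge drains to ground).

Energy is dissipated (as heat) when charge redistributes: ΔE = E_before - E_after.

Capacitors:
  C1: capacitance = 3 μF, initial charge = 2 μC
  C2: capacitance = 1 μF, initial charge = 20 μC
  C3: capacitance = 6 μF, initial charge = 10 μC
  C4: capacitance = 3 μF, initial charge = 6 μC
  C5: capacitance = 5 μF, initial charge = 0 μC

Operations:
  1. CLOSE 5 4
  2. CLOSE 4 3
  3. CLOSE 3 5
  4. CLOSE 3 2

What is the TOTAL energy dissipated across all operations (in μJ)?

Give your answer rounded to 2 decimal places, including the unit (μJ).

Answer: 158.46 μJ

Derivation:
Initial: C1(3μF, Q=2μC, V=0.67V), C2(1μF, Q=20μC, V=20.00V), C3(6μF, Q=10μC, V=1.67V), C4(3μF, Q=6μC, V=2.00V), C5(5μF, Q=0μC, V=0.00V)
Op 1: CLOSE 5-4: Q_total=6.00, C_total=8.00, V=0.75; Q5=3.75, Q4=2.25; dissipated=3.750
Op 2: CLOSE 4-3: Q_total=12.25, C_total=9.00, V=1.36; Q4=4.08, Q3=8.17; dissipated=0.840
Op 3: CLOSE 3-5: Q_total=11.92, C_total=11.00, V=1.08; Q3=6.50, Q5=5.42; dissipated=0.509
Op 4: CLOSE 3-2: Q_total=26.50, C_total=7.00, V=3.79; Q3=22.71, Q2=3.79; dissipated=153.360
Total dissipated: 158.460 μJ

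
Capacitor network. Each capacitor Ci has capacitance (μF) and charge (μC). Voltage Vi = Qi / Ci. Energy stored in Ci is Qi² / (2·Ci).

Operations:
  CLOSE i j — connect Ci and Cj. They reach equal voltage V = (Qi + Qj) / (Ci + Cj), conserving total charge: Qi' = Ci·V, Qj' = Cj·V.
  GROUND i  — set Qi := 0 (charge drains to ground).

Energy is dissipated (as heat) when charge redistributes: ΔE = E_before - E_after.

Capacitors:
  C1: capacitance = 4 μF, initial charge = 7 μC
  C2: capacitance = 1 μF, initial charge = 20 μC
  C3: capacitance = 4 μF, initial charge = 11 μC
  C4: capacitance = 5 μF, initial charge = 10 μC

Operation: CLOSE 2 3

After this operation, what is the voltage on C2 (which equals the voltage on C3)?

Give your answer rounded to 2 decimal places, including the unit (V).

Answer: 6.20 V

Derivation:
Initial: C1(4μF, Q=7μC, V=1.75V), C2(1μF, Q=20μC, V=20.00V), C3(4μF, Q=11μC, V=2.75V), C4(5μF, Q=10μC, V=2.00V)
Op 1: CLOSE 2-3: Q_total=31.00, C_total=5.00, V=6.20; Q2=6.20, Q3=24.80; dissipated=119.025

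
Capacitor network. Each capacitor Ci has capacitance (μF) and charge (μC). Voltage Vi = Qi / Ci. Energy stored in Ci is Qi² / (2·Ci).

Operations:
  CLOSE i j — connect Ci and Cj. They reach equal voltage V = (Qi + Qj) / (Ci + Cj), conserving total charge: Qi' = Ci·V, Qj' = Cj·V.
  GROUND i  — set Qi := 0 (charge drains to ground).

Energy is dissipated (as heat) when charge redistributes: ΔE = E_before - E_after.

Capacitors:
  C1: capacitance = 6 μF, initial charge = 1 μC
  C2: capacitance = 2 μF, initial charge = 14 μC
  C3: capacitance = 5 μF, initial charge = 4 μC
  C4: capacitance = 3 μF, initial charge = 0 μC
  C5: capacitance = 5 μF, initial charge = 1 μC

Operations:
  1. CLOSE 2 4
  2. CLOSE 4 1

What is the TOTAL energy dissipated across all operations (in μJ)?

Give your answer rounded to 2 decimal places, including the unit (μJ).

Initial: C1(6μF, Q=1μC, V=0.17V), C2(2μF, Q=14μC, V=7.00V), C3(5μF, Q=4μC, V=0.80V), C4(3μF, Q=0μC, V=0.00V), C5(5μF, Q=1μC, V=0.20V)
Op 1: CLOSE 2-4: Q_total=14.00, C_total=5.00, V=2.80; Q2=5.60, Q4=8.40; dissipated=29.400
Op 2: CLOSE 4-1: Q_total=9.40, C_total=9.00, V=1.04; Q4=3.13, Q1=6.27; dissipated=6.934
Total dissipated: 36.334 μJ

Answer: 36.33 μJ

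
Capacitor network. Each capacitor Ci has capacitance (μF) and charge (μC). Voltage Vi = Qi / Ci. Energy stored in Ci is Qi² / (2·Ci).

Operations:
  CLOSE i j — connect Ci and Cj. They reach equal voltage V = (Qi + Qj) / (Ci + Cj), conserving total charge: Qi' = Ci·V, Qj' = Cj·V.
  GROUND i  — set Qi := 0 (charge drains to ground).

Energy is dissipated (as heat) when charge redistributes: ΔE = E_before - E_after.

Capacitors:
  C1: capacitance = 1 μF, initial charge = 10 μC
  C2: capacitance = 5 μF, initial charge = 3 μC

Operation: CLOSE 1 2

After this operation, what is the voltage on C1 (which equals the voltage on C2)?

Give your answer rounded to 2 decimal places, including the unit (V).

Answer: 2.17 V

Derivation:
Initial: C1(1μF, Q=10μC, V=10.00V), C2(5μF, Q=3μC, V=0.60V)
Op 1: CLOSE 1-2: Q_total=13.00, C_total=6.00, V=2.17; Q1=2.17, Q2=10.83; dissipated=36.817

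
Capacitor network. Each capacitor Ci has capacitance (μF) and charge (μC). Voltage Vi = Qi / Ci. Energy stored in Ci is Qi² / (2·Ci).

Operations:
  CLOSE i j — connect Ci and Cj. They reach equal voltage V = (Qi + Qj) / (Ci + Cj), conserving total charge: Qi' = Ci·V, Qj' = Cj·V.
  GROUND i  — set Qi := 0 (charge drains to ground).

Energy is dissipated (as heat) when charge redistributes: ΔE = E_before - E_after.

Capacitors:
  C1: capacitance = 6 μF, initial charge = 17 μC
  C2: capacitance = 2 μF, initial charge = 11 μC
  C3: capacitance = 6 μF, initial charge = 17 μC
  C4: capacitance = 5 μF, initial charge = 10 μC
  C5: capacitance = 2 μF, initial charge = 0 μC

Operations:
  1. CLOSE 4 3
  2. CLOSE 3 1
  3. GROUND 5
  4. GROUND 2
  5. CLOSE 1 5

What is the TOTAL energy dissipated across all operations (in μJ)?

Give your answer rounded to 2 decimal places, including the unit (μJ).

Initial: C1(6μF, Q=17μC, V=2.83V), C2(2μF, Q=11μC, V=5.50V), C3(6μF, Q=17μC, V=2.83V), C4(5μF, Q=10μC, V=2.00V), C5(2μF, Q=0μC, V=0.00V)
Op 1: CLOSE 4-3: Q_total=27.00, C_total=11.00, V=2.45; Q4=12.27, Q3=14.73; dissipated=0.947
Op 2: CLOSE 3-1: Q_total=31.73, C_total=12.00, V=2.64; Q3=15.86, Q1=15.86; dissipated=0.215
Op 3: GROUND 5: Q5=0; energy lost=0.000
Op 4: GROUND 2: Q2=0; energy lost=30.250
Op 5: CLOSE 1-5: Q_total=15.86, C_total=8.00, V=1.98; Q1=11.90, Q5=3.97; dissipated=5.243
Total dissipated: 36.655 μJ

Answer: 36.66 μJ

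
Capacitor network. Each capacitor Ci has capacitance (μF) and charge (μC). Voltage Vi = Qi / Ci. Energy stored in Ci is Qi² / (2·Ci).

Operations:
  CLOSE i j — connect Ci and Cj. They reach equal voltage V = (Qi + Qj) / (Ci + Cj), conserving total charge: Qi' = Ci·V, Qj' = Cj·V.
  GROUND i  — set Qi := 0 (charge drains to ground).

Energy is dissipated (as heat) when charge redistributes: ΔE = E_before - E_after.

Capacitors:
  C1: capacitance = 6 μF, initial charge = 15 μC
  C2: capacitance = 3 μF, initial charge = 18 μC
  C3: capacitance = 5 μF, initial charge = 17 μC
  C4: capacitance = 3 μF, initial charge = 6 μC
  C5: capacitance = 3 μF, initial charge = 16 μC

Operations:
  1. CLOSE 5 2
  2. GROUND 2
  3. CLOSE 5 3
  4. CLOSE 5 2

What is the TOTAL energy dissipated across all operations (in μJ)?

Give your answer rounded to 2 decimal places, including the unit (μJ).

Answer: 66.86 μJ

Derivation:
Initial: C1(6μF, Q=15μC, V=2.50V), C2(3μF, Q=18μC, V=6.00V), C3(5μF, Q=17μC, V=3.40V), C4(3μF, Q=6μC, V=2.00V), C5(3μF, Q=16μC, V=5.33V)
Op 1: CLOSE 5-2: Q_total=34.00, C_total=6.00, V=5.67; Q5=17.00, Q2=17.00; dissipated=0.333
Op 2: GROUND 2: Q2=0; energy lost=48.167
Op 3: CLOSE 5-3: Q_total=34.00, C_total=8.00, V=4.25; Q5=12.75, Q3=21.25; dissipated=4.817
Op 4: CLOSE 5-2: Q_total=12.75, C_total=6.00, V=2.12; Q5=6.38, Q2=6.38; dissipated=13.547
Total dissipated: 66.864 μJ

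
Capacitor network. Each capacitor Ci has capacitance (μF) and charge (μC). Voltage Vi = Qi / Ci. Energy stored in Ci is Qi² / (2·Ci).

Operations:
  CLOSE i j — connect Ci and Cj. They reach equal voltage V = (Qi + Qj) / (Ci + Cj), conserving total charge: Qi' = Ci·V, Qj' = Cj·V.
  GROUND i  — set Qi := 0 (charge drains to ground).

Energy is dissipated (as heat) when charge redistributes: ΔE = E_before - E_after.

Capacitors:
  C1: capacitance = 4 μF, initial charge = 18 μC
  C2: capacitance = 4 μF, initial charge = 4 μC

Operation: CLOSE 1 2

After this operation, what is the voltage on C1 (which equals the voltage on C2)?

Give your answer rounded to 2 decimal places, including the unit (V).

Initial: C1(4μF, Q=18μC, V=4.50V), C2(4μF, Q=4μC, V=1.00V)
Op 1: CLOSE 1-2: Q_total=22.00, C_total=8.00, V=2.75; Q1=11.00, Q2=11.00; dissipated=12.250

Answer: 2.75 V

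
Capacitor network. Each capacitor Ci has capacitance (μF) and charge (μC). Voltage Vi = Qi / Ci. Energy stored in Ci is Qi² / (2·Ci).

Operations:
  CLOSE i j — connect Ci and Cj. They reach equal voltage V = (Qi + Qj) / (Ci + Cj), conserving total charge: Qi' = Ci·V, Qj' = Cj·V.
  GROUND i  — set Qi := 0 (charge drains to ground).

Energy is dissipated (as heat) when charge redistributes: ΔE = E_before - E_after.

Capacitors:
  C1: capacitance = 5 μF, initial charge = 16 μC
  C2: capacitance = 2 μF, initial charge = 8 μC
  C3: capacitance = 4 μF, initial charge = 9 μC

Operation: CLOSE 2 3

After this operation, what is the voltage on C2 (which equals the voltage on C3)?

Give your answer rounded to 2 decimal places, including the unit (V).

Initial: C1(5μF, Q=16μC, V=3.20V), C2(2μF, Q=8μC, V=4.00V), C3(4μF, Q=9μC, V=2.25V)
Op 1: CLOSE 2-3: Q_total=17.00, C_total=6.00, V=2.83; Q2=5.67, Q3=11.33; dissipated=2.042

Answer: 2.83 V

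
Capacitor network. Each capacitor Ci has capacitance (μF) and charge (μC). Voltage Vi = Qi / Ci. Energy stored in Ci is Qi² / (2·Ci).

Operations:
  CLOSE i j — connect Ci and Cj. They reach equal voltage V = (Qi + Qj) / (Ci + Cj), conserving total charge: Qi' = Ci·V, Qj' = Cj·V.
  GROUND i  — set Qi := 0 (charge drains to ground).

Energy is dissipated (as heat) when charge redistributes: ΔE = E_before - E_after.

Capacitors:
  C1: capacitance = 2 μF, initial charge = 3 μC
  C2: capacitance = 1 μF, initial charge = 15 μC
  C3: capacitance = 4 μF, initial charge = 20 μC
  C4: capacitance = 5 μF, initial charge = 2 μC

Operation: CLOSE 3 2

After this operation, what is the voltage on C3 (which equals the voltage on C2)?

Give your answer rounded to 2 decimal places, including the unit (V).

Answer: 7.00 V

Derivation:
Initial: C1(2μF, Q=3μC, V=1.50V), C2(1μF, Q=15μC, V=15.00V), C3(4μF, Q=20μC, V=5.00V), C4(5μF, Q=2μC, V=0.40V)
Op 1: CLOSE 3-2: Q_total=35.00, C_total=5.00, V=7.00; Q3=28.00, Q2=7.00; dissipated=40.000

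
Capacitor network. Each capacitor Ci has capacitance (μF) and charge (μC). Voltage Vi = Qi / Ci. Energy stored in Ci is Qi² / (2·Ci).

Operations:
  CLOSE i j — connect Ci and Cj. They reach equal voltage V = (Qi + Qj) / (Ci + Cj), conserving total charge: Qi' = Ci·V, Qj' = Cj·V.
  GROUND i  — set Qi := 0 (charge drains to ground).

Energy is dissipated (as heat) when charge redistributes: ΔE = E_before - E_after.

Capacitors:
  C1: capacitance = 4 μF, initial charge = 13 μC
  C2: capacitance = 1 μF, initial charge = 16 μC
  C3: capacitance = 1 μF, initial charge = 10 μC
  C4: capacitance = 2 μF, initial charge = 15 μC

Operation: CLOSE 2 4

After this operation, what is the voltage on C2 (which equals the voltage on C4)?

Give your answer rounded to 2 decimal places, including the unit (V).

Initial: C1(4μF, Q=13μC, V=3.25V), C2(1μF, Q=16μC, V=16.00V), C3(1μF, Q=10μC, V=10.00V), C4(2μF, Q=15μC, V=7.50V)
Op 1: CLOSE 2-4: Q_total=31.00, C_total=3.00, V=10.33; Q2=10.33, Q4=20.67; dissipated=24.083

Answer: 10.33 V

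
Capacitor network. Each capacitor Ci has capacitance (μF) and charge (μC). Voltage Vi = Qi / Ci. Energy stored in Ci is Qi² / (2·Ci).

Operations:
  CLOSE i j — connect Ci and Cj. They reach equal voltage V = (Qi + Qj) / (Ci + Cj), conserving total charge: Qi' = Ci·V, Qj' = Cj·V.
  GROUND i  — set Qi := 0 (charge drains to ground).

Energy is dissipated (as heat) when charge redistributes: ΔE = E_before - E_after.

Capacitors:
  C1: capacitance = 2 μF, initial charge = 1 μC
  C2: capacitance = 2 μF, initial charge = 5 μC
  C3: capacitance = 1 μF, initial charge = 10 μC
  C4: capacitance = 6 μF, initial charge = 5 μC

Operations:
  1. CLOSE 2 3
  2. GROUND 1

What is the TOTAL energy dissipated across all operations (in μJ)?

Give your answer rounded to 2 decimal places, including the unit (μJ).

Initial: C1(2μF, Q=1μC, V=0.50V), C2(2μF, Q=5μC, V=2.50V), C3(1μF, Q=10μC, V=10.00V), C4(6μF, Q=5μC, V=0.83V)
Op 1: CLOSE 2-3: Q_total=15.00, C_total=3.00, V=5.00; Q2=10.00, Q3=5.00; dissipated=18.750
Op 2: GROUND 1: Q1=0; energy lost=0.250
Total dissipated: 19.000 μJ

Answer: 19.00 μJ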